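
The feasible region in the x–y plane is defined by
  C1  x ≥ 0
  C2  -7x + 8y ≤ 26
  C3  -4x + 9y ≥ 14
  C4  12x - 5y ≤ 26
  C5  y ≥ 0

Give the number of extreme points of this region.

Pairwise boundary intersections that survive every other constraint:
  (0, 13/4)
  (0, 14/9)
  (338/61, 494/61)
  (38/11, 34/11)

4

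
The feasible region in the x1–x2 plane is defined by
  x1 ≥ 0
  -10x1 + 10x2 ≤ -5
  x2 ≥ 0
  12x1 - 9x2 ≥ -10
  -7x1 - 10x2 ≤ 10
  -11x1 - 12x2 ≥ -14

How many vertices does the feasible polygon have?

3

Intersecting each pair of boundary lines and keeping only the points that satisfy every inequality leaves:
  (1/2, 0)
  (20/23, 17/46)
  (14/11, 0)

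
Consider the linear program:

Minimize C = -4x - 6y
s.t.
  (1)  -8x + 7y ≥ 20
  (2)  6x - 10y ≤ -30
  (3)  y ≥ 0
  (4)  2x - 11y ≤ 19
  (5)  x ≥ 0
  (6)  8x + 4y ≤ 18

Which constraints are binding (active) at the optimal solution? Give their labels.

(5) and (6)

Corner points and C = -4x - 6y:
  (5/19, 60/19) → C = -20
  (23/44, 38/11) → C = -251/11
  (0, 3) → C = -18
  (0, 9/2) → C = -27

The minimum is at (0, 9/2). Substituting into each constraint, equality holds for (5) and (6); the remaining constraints have slack.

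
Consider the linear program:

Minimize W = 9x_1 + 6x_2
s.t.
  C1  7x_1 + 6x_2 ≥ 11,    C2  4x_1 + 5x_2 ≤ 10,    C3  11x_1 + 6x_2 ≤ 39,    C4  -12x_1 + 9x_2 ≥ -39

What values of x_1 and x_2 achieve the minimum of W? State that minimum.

x_1 = -5/11, x_2 = 26/11, minimum W = 111/11

Extreme points and W = 9x_1 + 6x_2:
  (-5/11, 26/11) → W = 111/11
  (37/15, -47/45) → W = 239/15
  (95/32, -3/8) → W = 783/32

The optimum lies where 7x_1 + 6x_2 = 11 and 4x_1 + 5x_2 = 10.
Solving simultaneously gives x_1 = -5/11, x_2 = 26/11.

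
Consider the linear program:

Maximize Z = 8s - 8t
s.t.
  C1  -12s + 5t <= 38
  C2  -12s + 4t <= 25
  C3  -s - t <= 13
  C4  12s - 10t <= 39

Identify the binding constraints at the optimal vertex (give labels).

Corner points and Z = 8s - 8t:
  (9/4, 13) → Z = -86
  (-77/16, -131/16) → Z = 27
  (-91/22, -195/22) → Z = 416/11
The feasible region is unbounded (it extends along (5, 6), (5, 12)), but Z strictly decreases along every unbounded feasible direction, so there is no improving ray and the maximum is attained at a vertex.

The maximum is at (-91/22, -195/22). Substituting into each constraint, equality holds for C3 and C4; the remaining constraints have slack.

C3 and C4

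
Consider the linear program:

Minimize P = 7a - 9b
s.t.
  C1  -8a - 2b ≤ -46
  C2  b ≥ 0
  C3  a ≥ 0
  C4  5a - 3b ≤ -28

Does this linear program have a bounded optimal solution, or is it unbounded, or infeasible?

From the feasible point (0, 23), moving in the direction (0, 1) keeps every constraint satisfied while P decreases without bound.

unbounded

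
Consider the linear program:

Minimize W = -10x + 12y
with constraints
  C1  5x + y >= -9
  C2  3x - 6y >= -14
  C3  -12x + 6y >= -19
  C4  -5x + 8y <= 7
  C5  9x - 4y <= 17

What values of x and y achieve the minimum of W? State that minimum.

x = -5/6, y = -29/6, minimum W = -149/3

Corner points and W = -10x + 12y:
  (-5/6, -29/6) → W = -149/3
  (-79/45, -2/9) → W = 134/9
  (97/33, 179/66) → W = 104/33

The optimum lies where 5x + y = -9 and -12x + 6y = -19.
Solving simultaneously gives x = -5/6, y = -29/6.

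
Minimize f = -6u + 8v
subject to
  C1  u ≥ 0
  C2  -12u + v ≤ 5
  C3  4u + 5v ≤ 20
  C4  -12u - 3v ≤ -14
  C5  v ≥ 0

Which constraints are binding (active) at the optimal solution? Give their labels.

C3 and C5

Feasible corners and f = -6u + 8v:
  (5/24, 23/6) → f = 353/12
  (5, 0) → f = -30
  (7/6, 0) → f = -7

The minimum is at (5, 0). Substituting into each constraint, equality holds for C3 and C5; the remaining constraints have slack.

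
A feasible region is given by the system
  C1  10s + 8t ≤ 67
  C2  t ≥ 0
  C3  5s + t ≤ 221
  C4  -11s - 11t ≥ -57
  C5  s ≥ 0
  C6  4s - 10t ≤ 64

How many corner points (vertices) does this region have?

3

Pairwise boundary intersections that survive every other constraint:
  (57/11, 0)
  (0, 0)
  (0, 57/11)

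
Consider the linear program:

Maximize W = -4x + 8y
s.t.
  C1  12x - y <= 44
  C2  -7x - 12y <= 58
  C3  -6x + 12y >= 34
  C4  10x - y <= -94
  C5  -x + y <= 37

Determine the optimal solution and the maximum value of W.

x = -19/3, y = 92/3, maximum W = 812/3

Feasible corners and W = -4x + 8y:
  (-1186/127, 78/127) → W = 5368/127
  (-502/19, 201/19) → W = 3616/19
  (-19/3, 92/3) → W = 812/3

The optimum lies where 10x - y = -94 and -x + y = 37.
Solving simultaneously gives x = -19/3, y = 92/3.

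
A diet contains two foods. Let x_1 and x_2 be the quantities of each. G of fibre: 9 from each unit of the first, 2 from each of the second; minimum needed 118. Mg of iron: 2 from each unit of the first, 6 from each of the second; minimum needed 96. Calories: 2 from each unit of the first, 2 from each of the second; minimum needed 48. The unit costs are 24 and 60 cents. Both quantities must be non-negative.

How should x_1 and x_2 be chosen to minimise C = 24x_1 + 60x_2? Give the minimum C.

x_1 = 12, x_2 = 12, minimum C = 1008

Feasible corners and C = 24x_1 + 60x_2:
  (0, 59) → C = 3540
  (48, 0) → C = 1152
  (10, 14) → C = 1080
  (12, 12) → C = 1008
The feasible region is unbounded (it extends along (0, 1), (1, 0)), but C strictly increases along every unbounded feasible direction, so there is no improving ray and the minimum is attained at a vertex.

At the optimal vertex, 2x_1 + 6x_2 = 96 and 2x_1 + 2x_2 = 48.
Solving simultaneously gives x_1 = 12, x_2 = 12.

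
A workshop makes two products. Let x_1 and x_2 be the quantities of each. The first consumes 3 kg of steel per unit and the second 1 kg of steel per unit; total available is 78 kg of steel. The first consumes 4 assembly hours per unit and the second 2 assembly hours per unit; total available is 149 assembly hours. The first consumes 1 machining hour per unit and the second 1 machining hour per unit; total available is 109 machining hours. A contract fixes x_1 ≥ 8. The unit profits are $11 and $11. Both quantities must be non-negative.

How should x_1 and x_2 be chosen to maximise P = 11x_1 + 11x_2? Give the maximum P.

At the optimal vertex, 3x_1 + x_2 = 78 and x_1 = 8.
Solving simultaneously gives x_1 = 8, x_2 = 54.

x_1 = 8, x_2 = 54, maximum P = 682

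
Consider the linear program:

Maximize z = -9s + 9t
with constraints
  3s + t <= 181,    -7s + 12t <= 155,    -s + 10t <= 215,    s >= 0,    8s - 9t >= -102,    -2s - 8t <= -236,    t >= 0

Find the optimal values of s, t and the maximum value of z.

Extreme points and z = -9s + 9t:
  (1595/31, 826/31) → z = -6921/31
  (606/11, 173/11) → z = -3897/11
  (160/7, 333/14) → z = 117/14

The optimum lies where -s + 10t = 215 and -2s - 8t = -236.
Solving simultaneously gives s = 160/7, t = 333/14.

s = 160/7, t = 333/14, maximum z = 117/14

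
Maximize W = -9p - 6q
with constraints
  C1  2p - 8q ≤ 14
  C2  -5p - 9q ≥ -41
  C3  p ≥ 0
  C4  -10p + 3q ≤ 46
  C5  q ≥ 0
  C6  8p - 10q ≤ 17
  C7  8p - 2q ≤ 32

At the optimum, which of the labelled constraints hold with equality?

Vertices and W = -9p - 6q:
  (0, 41/9) → W = -82/3
  (185/41, 84/41) → W = -2169/41
  (0, 0) → W = 0
  (17/8, 0) → W = -153/8
  (143/32, 15/8) → W = -1647/32

The maximum is at (0, 0). Substituting into each constraint, equality holds for C3 and C5; the remaining constraints have slack.

C3 and C5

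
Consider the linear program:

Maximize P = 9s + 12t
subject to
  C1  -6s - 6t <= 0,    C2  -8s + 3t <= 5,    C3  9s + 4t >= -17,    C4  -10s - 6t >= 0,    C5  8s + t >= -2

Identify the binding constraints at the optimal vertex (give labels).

Vertices and P = 9s + 12t:
  (0, 0) → P = 0
  (-2/7, 2/7) → P = 6/7
  (-6/19, 10/19) → P = 66/19

The maximum is at (-6/19, 10/19). Substituting into each constraint, equality holds for C4 and C5; the remaining constraints have slack.

C4 and C5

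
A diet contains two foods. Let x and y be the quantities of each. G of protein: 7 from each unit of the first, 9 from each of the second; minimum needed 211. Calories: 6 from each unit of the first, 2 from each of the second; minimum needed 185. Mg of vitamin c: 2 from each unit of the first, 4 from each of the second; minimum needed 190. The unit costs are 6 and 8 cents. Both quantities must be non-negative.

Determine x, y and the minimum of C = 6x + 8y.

Corner points and C = 6x + 8y:
  (0, 185/2) → C = 740
  (95, 0) → C = 570
  (18, 77/2) → C = 416
The feasible region is unbounded (it extends along (0, 1), (1, 0)), but C strictly increases along every unbounded feasible direction, so there is no improving ray and the minimum is attained at a vertex.

x = 18, y = 77/2, minimum C = 416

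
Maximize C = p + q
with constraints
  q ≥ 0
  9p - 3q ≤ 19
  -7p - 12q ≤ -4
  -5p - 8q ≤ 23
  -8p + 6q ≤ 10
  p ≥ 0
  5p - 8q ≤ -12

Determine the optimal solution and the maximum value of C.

p = 24/5, q = 121/15, maximum C = 193/15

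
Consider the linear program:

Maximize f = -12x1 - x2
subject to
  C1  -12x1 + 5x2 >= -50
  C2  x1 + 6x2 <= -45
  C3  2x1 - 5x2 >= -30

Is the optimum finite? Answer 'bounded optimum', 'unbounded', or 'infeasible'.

unbounded

From the feasible point (75/77, -590/77), moving in the direction (-5, -2) keeps every constraint satisfied while f increases without bound.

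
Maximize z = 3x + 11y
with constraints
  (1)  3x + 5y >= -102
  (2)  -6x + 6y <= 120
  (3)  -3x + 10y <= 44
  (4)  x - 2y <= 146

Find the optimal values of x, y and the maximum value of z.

x = 387, y = 241/2, maximum z = 4973/2

Feasible corners and z = 3x + 11y:
  (-101/4, -21/4) → z = -267/2
  (526/11, -540/11) → z = -4362/11
  (-156/7, -16/7) → z = -92
  (387, 241/2) → z = 4973/2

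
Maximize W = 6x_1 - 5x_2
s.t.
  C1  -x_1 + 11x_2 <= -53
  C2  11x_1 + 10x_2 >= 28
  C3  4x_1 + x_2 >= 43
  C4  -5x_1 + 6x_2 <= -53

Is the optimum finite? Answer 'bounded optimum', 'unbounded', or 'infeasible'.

From the feasible point (526/45, -169/45), moving in the direction (11, 1) keeps every constraint satisfied while W increases without bound.

unbounded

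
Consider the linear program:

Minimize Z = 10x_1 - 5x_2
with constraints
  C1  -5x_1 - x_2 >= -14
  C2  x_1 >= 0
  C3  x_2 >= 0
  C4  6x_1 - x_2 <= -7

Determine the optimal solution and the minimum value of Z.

Feasible corners and Z = 10x_1 - 5x_2:
  (0, 14) → Z = -70
  (7/11, 119/11) → Z = -525/11
  (0, 7) → Z = -35

x_1 = 0, x_2 = 14, minimum Z = -70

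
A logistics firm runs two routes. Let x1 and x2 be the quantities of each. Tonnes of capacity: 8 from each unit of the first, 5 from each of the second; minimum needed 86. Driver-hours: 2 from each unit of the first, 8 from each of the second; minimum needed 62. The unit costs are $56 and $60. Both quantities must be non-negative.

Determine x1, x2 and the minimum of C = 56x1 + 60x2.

x1 = 7, x2 = 6, minimum C = 752

Feasible corners and C = 56x1 + 60x2:
  (0, 86/5) → C = 1032
  (31, 0) → C = 1736
  (7, 6) → C = 752
The feasible region is unbounded (it extends along (0, 1), (1, 0)), but C strictly increases along every unbounded feasible direction, so there is no improving ray and the minimum is attained at a vertex.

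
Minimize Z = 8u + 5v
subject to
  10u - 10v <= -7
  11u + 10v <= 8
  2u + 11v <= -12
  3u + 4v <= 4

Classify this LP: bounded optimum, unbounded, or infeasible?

unbounded

From the feasible point (-197/130, -53/65), moving in the direction (-11, 2) keeps every constraint satisfied while Z decreases without bound.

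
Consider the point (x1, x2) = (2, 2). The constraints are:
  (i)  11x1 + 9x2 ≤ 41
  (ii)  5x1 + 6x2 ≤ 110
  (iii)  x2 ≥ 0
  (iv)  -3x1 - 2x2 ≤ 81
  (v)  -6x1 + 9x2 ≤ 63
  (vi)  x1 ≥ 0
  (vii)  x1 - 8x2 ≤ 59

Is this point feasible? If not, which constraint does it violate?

(i): 40 ≤ 41 ✓
(ii): 22 ≤ 110 ✓
(iii): 2 ≥ 0 ✓
(iv): -10 ≤ 81 ✓
(v): 6 ≤ 63 ✓
(vi): 2 ≥ 0 ✓
(vii): -14 ≤ 59 ✓

feasible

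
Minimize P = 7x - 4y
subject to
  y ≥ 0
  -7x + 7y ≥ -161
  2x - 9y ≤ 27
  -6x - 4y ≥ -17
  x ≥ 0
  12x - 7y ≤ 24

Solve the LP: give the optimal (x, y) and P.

x = 0, y = 17/4, minimum P = -17

Extreme points and P = 7x - 4y:
  (0, 0) → P = 0
  (2, 0) → P = 14
  (0, 17/4) → P = -17
  (43/18, 2/3) → P = 253/18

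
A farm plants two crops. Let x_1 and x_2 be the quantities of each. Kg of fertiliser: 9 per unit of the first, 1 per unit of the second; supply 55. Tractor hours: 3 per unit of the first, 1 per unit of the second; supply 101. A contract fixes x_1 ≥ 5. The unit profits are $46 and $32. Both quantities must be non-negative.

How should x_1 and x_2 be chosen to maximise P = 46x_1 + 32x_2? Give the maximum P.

x_1 = 5, x_2 = 10, maximum P = 550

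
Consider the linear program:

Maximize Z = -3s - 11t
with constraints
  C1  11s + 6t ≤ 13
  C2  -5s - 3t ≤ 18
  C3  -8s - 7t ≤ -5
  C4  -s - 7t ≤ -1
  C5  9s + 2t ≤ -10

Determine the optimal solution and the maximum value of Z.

Extreme points and Z = -3s - 11t:
  (-43/16, 227/32) → Z = -2239/32
  (-141/11, 169/11) → Z = -1436/11
  (-80/47, 125/47) → Z = -1135/47
The feasible region is unbounded (it extends along (-6, 11), (-3, 5)), but Z strictly decreases along every unbounded feasible direction, so there is no improving ray and the maximum is attained at a vertex.

s = -80/47, t = 125/47, maximum Z = -1135/47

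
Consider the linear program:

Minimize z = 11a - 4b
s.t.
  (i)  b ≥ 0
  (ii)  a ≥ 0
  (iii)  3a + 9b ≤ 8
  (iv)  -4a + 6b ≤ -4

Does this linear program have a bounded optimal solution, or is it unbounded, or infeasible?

bounded optimum

Vertices and z = 11a - 4b:
  (8/3, 0) → z = 88/3
  (1, 0) → z = 11
  (14/9, 10/27) → z = 422/27
The feasible region has finitely many vertices and no improving ray; the minimum is 11 at (1, 0).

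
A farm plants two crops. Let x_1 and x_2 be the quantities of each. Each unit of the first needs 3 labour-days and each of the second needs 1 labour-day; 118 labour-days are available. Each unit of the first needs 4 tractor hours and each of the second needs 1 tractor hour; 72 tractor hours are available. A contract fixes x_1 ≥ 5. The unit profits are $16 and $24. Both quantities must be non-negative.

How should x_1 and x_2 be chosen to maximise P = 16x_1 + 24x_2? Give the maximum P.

Feasible corners and P = 16x_1 + 24x_2:
  (18, 0) → P = 288
  (5, 0) → P = 80
  (5, 52) → P = 1328

At the optimal vertex, 4x_1 + x_2 = 72 and x_1 = 5.
Solving simultaneously gives x_1 = 5, x_2 = 52.

x_1 = 5, x_2 = 52, maximum P = 1328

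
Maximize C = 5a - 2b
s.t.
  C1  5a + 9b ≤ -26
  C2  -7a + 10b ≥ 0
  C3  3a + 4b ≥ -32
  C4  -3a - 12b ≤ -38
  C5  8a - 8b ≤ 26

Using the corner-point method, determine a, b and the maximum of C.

a = -218/11, b = 268/33, maximum C = -346/3

Vertices and C = 5a - 2b:
  (-184/7, 82/7) → C = -1084/7
  (-218/11, 268/33) → C = -346/3
  (-67/3, 35/4) → C = -775/6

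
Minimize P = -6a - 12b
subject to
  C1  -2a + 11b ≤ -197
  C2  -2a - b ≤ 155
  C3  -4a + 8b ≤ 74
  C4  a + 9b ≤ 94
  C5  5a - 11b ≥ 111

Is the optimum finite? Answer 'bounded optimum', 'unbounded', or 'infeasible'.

From the feasible point (2807/29, -9/29), moving in the direction (9, -1) keeps every constraint satisfied while P decreases without bound.

unbounded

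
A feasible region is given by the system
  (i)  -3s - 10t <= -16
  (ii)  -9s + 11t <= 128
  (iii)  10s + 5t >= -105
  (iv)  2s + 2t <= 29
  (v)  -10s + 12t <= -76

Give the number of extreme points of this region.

3

Of the 10 pairwise boundary intersections, those satisfying every inequality are:
  (129/7, -55/14)
  (7, -1/2)
  (125/11, 69/22)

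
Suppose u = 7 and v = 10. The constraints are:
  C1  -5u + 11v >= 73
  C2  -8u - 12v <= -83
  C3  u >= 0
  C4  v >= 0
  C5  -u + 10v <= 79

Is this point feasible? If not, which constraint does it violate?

Constraint C5: -u + 10v = 93, which is not ≤ 79. All other constraints are satisfied.

not feasible — violates C5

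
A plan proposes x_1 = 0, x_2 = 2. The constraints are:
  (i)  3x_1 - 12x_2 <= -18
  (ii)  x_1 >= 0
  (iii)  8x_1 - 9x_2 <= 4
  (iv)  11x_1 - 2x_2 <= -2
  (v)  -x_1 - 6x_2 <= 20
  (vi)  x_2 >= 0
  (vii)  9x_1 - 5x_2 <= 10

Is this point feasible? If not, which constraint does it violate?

(i): -24 ≤ -18 ✓
(ii): 0 ≥ 0 ✓
(iii): -18 ≤ 4 ✓
(iv): -4 ≤ -2 ✓
(v): -12 ≤ 20 ✓
(vi): 2 ≥ 0 ✓
(vii): -10 ≤ 10 ✓

feasible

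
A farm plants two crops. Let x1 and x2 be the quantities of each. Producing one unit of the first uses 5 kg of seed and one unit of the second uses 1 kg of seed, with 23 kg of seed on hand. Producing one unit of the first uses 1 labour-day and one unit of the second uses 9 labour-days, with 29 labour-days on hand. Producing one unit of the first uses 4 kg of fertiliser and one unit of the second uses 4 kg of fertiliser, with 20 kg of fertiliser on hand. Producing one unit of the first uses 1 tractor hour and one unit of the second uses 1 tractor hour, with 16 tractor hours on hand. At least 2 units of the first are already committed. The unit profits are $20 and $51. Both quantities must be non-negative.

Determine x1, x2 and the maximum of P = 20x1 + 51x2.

x1 = 2, x2 = 3, maximum P = 193

Corner points and P = 20x1 + 51x2:
  (23/5, 0) → P = 92
  (2, 0) → P = 40
  (9/2, 1/2) → P = 231/2
  (2, 3) → P = 193

The binding constraints are x1 + 9x2 = 29 and 4x1 + 4x2 = 20.
Solving simultaneously gives x1 = 2, x2 = 3.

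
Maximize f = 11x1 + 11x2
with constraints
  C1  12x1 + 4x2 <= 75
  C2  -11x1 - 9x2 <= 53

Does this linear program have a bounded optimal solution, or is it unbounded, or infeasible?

unbounded

From the feasible point (887/64, -1461/64), moving in the direction (-9, 11) keeps every constraint satisfied while f increases without bound.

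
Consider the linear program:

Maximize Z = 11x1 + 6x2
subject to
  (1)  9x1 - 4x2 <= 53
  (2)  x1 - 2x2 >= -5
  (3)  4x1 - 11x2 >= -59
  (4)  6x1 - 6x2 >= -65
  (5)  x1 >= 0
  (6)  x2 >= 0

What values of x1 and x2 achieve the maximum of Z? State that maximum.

Vertices and Z = 11x1 + 6x2:
  (9, 7) → Z = 141
  (53/9, 0) → Z = 583/9
  (0, 5/2) → Z = 15
  (0, 0) → Z = 0

x1 = 9, x2 = 7, maximum Z = 141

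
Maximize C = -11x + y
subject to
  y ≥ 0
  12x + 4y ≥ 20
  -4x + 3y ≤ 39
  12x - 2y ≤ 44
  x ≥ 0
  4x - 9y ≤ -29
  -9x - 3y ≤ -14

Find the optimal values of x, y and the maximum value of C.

x = 0, y = 13, maximum C = 13

Vertices and C = -11x + y:
  (0, 5) → C = 5
  (16/31, 107/31) → C = -69/31
  (15/2, 23) → C = -119/2
  (0, 13) → C = 13
  (227/50, 131/25) → C = -447/10

The binding constraints are -4x + 3y = 39 and x = 0.
Solving simultaneously gives x = 0, y = 13.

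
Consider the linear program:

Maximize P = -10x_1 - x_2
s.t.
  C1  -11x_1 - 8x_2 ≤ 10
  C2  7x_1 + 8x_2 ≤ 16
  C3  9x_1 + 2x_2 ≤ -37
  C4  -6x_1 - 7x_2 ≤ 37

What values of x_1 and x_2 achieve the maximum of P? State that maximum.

x_1 = -13/2, x_2 = 123/16, maximum P = 917/16

Vertices and P = -10x_1 - x_2:
  (-13/2, 123/16) → P = 917/16
  (-138/25, 317/50) → P = 2443/50
  (-164/29, 403/58) → P = 2877/58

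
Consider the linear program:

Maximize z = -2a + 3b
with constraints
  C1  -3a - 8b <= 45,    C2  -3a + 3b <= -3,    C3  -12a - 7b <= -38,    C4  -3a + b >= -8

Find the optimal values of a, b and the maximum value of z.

Vertices and z = -2a + 3b:
  (45/19, 26/19) → z = -12/19
  (7/2, 5/2) → z = 1/2
  (94/33, 6/11) → z = -134/33

The binding constraints are -3a + 3b = -3 and -3a + b = -8.
Solving simultaneously gives a = 7/2, b = 5/2.

a = 7/2, b = 5/2, maximum z = 1/2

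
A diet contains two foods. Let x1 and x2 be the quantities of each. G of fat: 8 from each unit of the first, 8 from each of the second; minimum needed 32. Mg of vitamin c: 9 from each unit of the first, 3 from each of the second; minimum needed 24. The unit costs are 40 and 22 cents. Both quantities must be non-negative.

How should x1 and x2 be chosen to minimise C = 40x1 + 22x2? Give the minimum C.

Vertices and C = 40x1 + 22x2:
  (0, 8) → C = 176
  (4, 0) → C = 160
  (2, 2) → C = 124
The feasible region is unbounded (it extends along (0, 1), (1, 0)), but C strictly increases along every unbounded feasible direction, so there is no improving ray and the minimum is attained at a vertex.

The optimum lies where 8x1 + 8x2 = 32 and 9x1 + 3x2 = 24.
Solving simultaneously gives x1 = 2, x2 = 2.

x1 = 2, x2 = 2, minimum C = 124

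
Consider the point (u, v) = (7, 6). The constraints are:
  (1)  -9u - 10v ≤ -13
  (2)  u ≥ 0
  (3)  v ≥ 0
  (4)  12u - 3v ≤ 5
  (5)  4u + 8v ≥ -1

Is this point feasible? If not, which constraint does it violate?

not feasible — violates (4)

Constraint (4): 12u - 3v = 66, which is not ≤ 5. All other constraints are satisfied.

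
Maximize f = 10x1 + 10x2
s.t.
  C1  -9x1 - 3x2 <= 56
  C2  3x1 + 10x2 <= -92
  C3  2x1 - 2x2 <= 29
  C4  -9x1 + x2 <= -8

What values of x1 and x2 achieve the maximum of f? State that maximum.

Extreme points and f = 10x1 + 10x2:
  (53/13, -271/26) → f = -825/13
  (-4/31, -284/31) → f = -2880/31
  (-13/16, -245/16) → f = -645/4

x1 = 53/13, x2 = -271/26, maximum f = -825/13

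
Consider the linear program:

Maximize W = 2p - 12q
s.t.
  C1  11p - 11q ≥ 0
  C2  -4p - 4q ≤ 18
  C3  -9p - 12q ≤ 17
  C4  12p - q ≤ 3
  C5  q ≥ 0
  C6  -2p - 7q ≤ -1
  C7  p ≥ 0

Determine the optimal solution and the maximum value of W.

Extreme points and W = 2p - 12q:
  (3/11, 3/11) → W = -30/11
  (1/9, 1/9) → W = -10/9
  (11/43, 3/43) → W = -14/43

The binding constraints are 12p - q = 3 and -2p - 7q = -1.
Solving simultaneously gives p = 11/43, q = 3/43.

p = 11/43, q = 3/43, maximum W = -14/43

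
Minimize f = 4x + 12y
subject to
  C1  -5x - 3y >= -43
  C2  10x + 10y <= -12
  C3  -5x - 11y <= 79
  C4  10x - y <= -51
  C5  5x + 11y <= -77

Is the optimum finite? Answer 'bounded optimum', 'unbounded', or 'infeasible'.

Corner points and f = 4x + 12y:
  (-128/23, -107/23) → f = -1796/23
  (-638/115, -103/23) → f = -8732/115
The feasible region has finitely many vertices and no improving ray; the minimum is -1796/23 at (-128/23, -107/23).

bounded optimum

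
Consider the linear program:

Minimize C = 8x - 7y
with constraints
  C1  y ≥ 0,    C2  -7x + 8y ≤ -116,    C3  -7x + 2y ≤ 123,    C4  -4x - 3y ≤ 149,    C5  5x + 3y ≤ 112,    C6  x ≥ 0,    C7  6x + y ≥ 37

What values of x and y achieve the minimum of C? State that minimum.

Corner points and C = 8x - 7y:
  (116/7, 0) → C = 928/7
  (112/5, 0) → C = 896/5
  (1244/61, 204/61) → C = 8524/61

The binding constraints are y = 0 and -7x + 8y = -116.
Solving simultaneously gives x = 116/7, y = 0.

x = 116/7, y = 0, minimum C = 928/7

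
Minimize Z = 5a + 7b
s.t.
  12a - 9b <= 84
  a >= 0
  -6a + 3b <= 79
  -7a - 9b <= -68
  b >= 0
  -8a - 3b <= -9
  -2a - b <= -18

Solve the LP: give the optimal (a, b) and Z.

a = 41/5, b = 8/5, minimum Z = 261/5

The feasible region is unbounded (it extends along (3, 4), (1, 2)), but Z strictly increases along every unbounded feasible direction, so there is no improving ray and the minimum is attained at a vertex.

The optimum lies where 12a - 9b = 84 and -2a - b = -18.
Solving simultaneously gives a = 41/5, b = 8/5.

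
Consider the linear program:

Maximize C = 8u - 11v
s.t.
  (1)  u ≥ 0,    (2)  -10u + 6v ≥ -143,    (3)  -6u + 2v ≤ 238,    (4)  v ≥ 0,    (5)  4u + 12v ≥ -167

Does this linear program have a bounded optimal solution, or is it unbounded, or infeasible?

bounded optimum

Feasible corners and C = 8u - 11v:
  (0, 119) → C = -1309
  (0, 0) → C = 0
  (143/10, 0) → C = 572/5
The feasible region has finitely many vertices and no improving ray; the maximum is 572/5 at (143/10, 0).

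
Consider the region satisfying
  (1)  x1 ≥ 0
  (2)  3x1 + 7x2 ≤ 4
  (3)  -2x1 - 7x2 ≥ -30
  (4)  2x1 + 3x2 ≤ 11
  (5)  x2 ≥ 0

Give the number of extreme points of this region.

Of the 10 pairwise boundary intersections, those satisfying every inequality are:
  (0, 4/7)
  (0, 0)
  (4/3, 0)

3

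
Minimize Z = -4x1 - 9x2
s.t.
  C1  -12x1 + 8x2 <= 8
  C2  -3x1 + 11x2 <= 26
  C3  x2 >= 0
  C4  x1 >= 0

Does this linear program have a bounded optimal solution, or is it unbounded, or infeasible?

From the feasible point (10/9, 8/3), moving in the direction (11, 3) keeps every constraint satisfied while Z decreases without bound.

unbounded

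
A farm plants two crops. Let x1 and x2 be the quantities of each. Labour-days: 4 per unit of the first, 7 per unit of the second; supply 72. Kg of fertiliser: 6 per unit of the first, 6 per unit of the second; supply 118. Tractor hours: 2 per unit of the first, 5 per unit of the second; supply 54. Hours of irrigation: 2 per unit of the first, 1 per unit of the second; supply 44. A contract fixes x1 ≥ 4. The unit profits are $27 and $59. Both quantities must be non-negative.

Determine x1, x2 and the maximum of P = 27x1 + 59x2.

x1 = 4, x2 = 8, maximum P = 580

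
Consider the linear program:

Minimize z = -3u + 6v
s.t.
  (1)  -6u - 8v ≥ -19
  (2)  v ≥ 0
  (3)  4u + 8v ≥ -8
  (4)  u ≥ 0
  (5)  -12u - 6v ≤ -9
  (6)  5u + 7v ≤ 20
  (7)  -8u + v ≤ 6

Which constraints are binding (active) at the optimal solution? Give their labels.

(1) and (2)

Extreme points and z = -3u + 6v:
  (19/6, 0) → z = -19/2
  (0, 19/8) → z = 57/4
  (3/4, 0) → z = -9/4
  (0, 3/2) → z = 9

The minimum is at (19/6, 0). Substituting into each constraint, equality holds for (1) and (2); the remaining constraints have slack.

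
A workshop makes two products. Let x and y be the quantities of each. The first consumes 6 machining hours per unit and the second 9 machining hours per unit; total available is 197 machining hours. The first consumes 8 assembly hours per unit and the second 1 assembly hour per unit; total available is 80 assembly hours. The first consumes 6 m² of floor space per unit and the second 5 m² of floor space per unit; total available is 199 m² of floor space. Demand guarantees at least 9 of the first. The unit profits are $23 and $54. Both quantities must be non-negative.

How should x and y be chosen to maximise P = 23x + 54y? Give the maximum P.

x = 9, y = 8, maximum P = 639

Feasible corners and P = 23x + 54y:
  (10, 0) → P = 230
  (9, 0) → P = 207
  (9, 8) → P = 639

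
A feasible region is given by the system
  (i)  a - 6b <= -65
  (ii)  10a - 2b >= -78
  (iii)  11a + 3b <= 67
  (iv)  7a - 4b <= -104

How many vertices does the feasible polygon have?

3

Pairwise boundary intersections that survive every other constraint:
  (-25/13, 382/13)
  (-4, 19)
  (-44/65, 1613/65)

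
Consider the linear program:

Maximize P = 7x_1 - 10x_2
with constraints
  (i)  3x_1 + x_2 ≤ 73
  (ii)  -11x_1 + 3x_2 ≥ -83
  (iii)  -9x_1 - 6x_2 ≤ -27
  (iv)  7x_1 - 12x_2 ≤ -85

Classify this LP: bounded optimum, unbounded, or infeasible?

Feasible corners and P = 7x_1 - 10x_2:
  (151/10, 277/10) → P = -1713/10
  (417/37, 1516/111) → P = -6403/111
  (-31/25, 159/25) → P = -1807/25
The feasible region has finitely many vertices and no improving ray; the maximum is -6403/111 at (417/37, 1516/111).

bounded optimum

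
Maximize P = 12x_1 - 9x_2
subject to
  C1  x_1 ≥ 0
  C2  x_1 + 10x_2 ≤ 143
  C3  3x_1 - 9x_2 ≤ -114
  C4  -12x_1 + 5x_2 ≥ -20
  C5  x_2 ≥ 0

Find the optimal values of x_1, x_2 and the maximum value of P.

The optimum lies where x_1 + 10x_2 = 143 and 3x_1 - 9x_2 = -114.
Solving simultaneously gives x_1 = 49/13, x_2 = 181/13.

x_1 = 49/13, x_2 = 181/13, maximum P = -1041/13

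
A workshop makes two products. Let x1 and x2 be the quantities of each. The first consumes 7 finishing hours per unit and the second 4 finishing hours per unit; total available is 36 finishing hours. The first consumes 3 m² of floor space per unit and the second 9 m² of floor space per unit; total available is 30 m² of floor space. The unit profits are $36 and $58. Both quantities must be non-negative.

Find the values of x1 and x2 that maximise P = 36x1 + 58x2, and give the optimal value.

Corner points and P = 36x1 + 58x2:
  (0, 0) → P = 0
  (0, 10/3) → P = 580/3
  (36/7, 0) → P = 1296/7
  (4, 2) → P = 260

x1 = 4, x2 = 2, maximum P = 260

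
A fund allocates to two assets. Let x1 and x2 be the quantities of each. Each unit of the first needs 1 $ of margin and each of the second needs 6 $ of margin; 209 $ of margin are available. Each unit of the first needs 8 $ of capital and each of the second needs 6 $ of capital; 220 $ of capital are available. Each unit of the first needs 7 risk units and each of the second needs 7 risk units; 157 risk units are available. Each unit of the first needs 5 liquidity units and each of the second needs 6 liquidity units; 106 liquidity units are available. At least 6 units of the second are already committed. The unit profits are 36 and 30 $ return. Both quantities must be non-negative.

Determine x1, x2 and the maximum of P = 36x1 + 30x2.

x1 = 14, x2 = 6, maximum P = 684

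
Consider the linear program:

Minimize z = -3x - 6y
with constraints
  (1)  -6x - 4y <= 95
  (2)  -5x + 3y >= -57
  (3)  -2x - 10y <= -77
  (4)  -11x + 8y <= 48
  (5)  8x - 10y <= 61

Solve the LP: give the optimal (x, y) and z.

x = 600/7, y = 867/7, minimum z = -7002/7

Vertices and z = -3x - 6y:
  (600/7, 867/7) → z = -7002/7
  (387/26, 151/26) → z = -159/2
  (68/63, 943/126) → z = -337/7
  (69/5, 247/50) → z = -1776/25

The optimum lies where -5x + 3y = -57 and -11x + 8y = 48.
Solving simultaneously gives x = 600/7, y = 867/7.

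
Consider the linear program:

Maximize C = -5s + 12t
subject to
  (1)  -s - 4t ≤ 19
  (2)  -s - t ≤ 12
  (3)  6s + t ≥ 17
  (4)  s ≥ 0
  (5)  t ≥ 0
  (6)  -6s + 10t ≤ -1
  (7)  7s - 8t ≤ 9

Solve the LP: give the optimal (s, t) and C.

s = 41/11, t = 47/22, maximum C = 7

Vertices and C = -5s + 12t:
  (57/22, 16/11) → C = 9/2
  (29/11, 13/11) → C = 1
  (41/11, 47/22) → C = 7

The optimum lies where -6s + 10t = -1 and 7s - 8t = 9.
Solving simultaneously gives s = 41/11, t = 47/22.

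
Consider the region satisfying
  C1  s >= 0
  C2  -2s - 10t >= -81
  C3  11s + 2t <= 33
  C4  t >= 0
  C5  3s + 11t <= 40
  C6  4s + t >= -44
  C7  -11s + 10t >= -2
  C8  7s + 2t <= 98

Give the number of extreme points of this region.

The feasible vertices (each the meet of two boundaries and inside every other half-plane) are:
  (0, 0)
  (0, 40/11)
  (283/115, 341/115)
  (167/66, 31/12)
  (2/11, 0)

5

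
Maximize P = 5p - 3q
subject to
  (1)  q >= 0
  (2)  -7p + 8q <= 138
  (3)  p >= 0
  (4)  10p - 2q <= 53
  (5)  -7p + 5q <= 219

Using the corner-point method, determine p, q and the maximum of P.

Extreme points and P = 5p - 3q:
  (0, 0) → P = 0
  (53/10, 0) → P = 53/2
  (0, 69/4) → P = -207/4
  (350/33, 1751/66) → P = -1753/66

p = 53/10, q = 0, maximum P = 53/2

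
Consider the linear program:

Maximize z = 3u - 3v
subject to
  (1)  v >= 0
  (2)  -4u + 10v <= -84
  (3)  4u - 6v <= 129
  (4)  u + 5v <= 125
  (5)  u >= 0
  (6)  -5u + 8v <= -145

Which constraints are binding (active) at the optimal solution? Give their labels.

(2) and (3)

Corner points and z = 3u - 3v:
  (129/4, 0) → z = 387/4
  (29, 0) → z = 87
  (393/8, 45/4) → z = 909/8
  (389/9, 80/9) → z = 103

The maximum is at (393/8, 45/4). Substituting into each constraint, equality holds for (2) and (3); the remaining constraints have slack.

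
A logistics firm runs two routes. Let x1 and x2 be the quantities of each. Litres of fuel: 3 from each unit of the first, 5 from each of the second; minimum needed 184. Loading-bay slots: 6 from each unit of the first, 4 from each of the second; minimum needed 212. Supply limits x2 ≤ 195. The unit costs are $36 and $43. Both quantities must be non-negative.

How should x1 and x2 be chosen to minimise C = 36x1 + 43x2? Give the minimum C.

Extreme points and C = 36x1 + 43x2:
  (0, 53) → C = 2279
  (0, 195) → C = 8385
  (184/3, 0) → C = 2208
  (18, 26) → C = 1766
The feasible region is unbounded (it extends along (1, 0)), but C strictly increases along every unbounded feasible direction, so there is no improving ray and the minimum is attained at a vertex.

x1 = 18, x2 = 26, minimum C = 1766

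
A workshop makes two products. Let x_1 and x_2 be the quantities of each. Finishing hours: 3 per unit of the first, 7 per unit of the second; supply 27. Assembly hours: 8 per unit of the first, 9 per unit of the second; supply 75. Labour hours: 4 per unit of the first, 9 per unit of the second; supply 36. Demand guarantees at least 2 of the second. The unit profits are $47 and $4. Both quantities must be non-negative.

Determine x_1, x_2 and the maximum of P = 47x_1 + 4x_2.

Vertices and P = 47x_1 + 4x_2:
  (0, 27/7) → P = 108/7
  (0, 2) → P = 8
  (13/3, 2) → P = 635/3

x_1 = 13/3, x_2 = 2, maximum P = 635/3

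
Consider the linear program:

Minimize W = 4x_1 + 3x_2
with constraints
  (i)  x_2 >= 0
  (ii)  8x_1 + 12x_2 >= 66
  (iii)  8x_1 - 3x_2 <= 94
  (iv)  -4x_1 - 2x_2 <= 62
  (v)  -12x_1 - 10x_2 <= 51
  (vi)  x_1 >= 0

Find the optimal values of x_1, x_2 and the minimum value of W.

x_1 = 0, x_2 = 11/2, minimum W = 33/2

The feasible region is unbounded (it extends along (0, 1), (3, 8)), but W strictly increases along every unbounded feasible direction, so there is no improving ray and the minimum is attained at a vertex.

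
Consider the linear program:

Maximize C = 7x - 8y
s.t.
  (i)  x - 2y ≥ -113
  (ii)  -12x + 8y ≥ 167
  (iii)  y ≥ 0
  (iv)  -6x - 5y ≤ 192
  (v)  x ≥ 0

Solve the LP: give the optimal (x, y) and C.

Corner points and C = 7x - 8y:
  (285/8, 1189/16) → C = -2761/8
  (0, 113/2) → C = -452
  (0, 167/8) → C = -167

At the optimal vertex, -12x + 8y = 167 and x = 0.
Solving simultaneously gives x = 0, y = 167/8.

x = 0, y = 167/8, maximum C = -167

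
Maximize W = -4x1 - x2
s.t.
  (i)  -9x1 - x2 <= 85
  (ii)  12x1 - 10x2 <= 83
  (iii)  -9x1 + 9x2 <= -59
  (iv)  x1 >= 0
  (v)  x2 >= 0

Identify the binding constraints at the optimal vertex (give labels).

(iii) and (v)

Vertices and W = -4x1 - x2:
  (157/18, 13/6) → W = -667/18
  (83/12, 0) → W = -83/3
  (59/9, 0) → W = -236/9

The maximum is at (59/9, 0). Substituting into each constraint, equality holds for (iii) and (v); the remaining constraints have slack.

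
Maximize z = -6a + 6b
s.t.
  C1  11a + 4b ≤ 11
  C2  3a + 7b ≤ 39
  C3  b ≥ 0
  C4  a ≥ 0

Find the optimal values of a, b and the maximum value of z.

a = 0, b = 11/4, maximum z = 33/2

Feasible corners and z = -6a + 6b:
  (1, 0) → z = -6
  (0, 11/4) → z = 33/2
  (0, 0) → z = 0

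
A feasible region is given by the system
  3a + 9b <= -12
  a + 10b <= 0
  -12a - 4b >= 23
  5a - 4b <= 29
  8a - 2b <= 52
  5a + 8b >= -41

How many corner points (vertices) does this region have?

4

The feasible vertices (each the meet of two boundaries and inside every other half-plane) are:
  (-40/7, 4/7)
  (-53/32, -25/32)
  (-205/21, 41/42)
  (-5/19, -377/76)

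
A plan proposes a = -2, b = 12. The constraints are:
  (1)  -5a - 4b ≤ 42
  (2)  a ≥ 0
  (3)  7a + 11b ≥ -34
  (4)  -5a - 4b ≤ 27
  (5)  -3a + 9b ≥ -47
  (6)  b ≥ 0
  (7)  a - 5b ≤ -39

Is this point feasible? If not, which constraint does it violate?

Constraint (2): a = -2, which is not ≥ 0. All other constraints are satisfied.

not feasible — violates (2)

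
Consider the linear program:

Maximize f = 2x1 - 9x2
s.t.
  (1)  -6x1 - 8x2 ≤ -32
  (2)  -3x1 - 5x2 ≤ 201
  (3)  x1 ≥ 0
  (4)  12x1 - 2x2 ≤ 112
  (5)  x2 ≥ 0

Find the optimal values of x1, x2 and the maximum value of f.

x1 = 28/3, x2 = 0, maximum f = 56/3

Extreme points and f = 2x1 - 9x2:
  (0, 4) → f = -36
  (16/3, 0) → f = 32/3
  (28/3, 0) → f = 56/3
The feasible region is unbounded (it extends along (0, 1), (1, 6)), but f strictly decreases along every unbounded feasible direction, so there is no improving ray and the maximum is attained at a vertex.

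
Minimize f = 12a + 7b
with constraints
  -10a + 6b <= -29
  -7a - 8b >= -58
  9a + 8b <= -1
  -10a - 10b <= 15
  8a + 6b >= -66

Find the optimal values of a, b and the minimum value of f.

At the optimal vertex, -10a + 6b = -29 and -10a - 10b = 15.
Solving simultaneously gives a = 5/4, b = -11/4.

a = 5/4, b = -11/4, minimum f = -17/4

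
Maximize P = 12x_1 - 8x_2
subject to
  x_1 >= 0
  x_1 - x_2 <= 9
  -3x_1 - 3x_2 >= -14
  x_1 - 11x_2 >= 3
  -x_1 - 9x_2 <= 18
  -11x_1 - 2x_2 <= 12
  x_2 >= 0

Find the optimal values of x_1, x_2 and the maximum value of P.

x_1 = 14/3, x_2 = 0, maximum P = 56

Vertices and P = 12x_1 - 8x_2:
  (163/36, 5/36) → P = 479/9
  (14/3, 0) → P = 56
  (3, 0) → P = 36

The optimum lies where -3x_1 - 3x_2 = -14 and x_2 = 0.
Solving simultaneously gives x_1 = 14/3, x_2 = 0.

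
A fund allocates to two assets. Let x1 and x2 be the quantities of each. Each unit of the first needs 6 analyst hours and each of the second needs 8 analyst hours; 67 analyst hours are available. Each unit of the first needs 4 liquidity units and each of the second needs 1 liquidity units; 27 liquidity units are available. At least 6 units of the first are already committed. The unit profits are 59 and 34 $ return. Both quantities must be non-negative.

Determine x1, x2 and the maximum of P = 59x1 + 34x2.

Vertices and P = 59x1 + 34x2:
  (27/4, 0) → P = 1593/4
  (6, 0) → P = 354
  (6, 3) → P = 456

x1 = 6, x2 = 3, maximum P = 456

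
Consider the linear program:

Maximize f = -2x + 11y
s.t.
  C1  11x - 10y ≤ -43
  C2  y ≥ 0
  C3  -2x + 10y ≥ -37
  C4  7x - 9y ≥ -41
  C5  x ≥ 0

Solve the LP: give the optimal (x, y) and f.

Corner points and f = -2x + 11y:
  (23/29, 150/29) → f = 1604/29
  (0, 43/10) → f = 473/10
  (0, 41/9) → f = 451/9

x = 23/29, y = 150/29, maximum f = 1604/29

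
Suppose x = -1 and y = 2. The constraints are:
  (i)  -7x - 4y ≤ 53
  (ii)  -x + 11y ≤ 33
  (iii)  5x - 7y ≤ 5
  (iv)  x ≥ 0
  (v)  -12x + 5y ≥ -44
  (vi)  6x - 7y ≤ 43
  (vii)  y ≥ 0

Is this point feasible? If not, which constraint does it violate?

not feasible — violates (iv)

Constraint (iv): x = -1, which is not ≥ 0. All other constraints are satisfied.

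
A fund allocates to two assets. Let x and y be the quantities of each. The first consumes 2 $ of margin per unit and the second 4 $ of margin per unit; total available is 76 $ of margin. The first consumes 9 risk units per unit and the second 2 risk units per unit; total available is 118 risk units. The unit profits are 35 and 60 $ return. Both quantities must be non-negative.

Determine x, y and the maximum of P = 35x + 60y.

Feasible corners and P = 35x + 60y:
  (0, 0) → P = 0
  (0, 19) → P = 1140
  (118/9, 0) → P = 4130/9
  (10, 14) → P = 1190

x = 10, y = 14, maximum P = 1190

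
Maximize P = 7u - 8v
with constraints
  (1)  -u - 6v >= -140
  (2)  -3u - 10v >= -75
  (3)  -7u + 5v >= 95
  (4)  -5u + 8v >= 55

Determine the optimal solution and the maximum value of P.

Feasible corners and P = 7u - 8v:
  (-475/4, 345/8) → P = -4705/4
  (-115/17, 162/17) → P = -2101/17
  (-485/31, -90/31) → P = -2675/31
The feasible region is unbounded (it extends along (-6, 1), (-8, -5)), but P strictly decreases along every unbounded feasible direction, so there is no improving ray and the maximum is attained at a vertex.

u = -485/31, v = -90/31, maximum P = -2675/31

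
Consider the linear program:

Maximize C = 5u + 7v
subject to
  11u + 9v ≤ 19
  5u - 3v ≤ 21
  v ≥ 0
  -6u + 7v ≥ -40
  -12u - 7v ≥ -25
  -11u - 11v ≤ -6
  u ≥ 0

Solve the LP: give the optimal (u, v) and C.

u = 0, v = 19/9, maximum C = 133/9

Vertices and C = 5u + 7v:
  (19/11, 0) → C = 95/11
  (0, 19/9) → C = 133/9
  (6/11, 0) → C = 30/11
  (0, 6/11) → C = 42/11

At the optimal vertex, 11u + 9v = 19 and u = 0.
Solving simultaneously gives u = 0, v = 19/9.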